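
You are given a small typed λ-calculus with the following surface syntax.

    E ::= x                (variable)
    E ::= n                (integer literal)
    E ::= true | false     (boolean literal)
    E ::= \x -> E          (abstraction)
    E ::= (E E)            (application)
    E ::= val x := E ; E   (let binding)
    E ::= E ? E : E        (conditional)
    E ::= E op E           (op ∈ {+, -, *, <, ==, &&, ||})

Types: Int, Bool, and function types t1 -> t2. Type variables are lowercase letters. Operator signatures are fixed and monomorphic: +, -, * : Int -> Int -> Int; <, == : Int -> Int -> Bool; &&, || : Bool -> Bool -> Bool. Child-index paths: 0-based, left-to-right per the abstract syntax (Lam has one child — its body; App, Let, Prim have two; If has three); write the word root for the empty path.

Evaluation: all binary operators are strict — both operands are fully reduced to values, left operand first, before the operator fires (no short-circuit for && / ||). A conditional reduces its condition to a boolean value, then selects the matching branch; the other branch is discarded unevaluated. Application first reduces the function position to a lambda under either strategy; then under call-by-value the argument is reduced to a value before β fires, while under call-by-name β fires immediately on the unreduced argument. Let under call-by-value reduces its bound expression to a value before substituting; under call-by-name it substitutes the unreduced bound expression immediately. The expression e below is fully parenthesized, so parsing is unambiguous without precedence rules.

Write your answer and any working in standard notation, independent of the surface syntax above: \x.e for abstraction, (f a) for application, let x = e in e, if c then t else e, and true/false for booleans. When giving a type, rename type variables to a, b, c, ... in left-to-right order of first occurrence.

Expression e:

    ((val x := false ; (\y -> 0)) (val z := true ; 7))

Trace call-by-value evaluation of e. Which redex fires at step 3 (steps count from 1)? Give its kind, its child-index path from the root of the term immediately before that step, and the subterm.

Trace:
step 0: ((let x = false in (\y.0)) (let z = true in 7))
step 1: [let@0] ((\y.0) (let z = true in 7))
step 2: [let@1] ((\y.0) 7)
step 3: [beta@root] 0

Answer: beta at root : ((\y.0) 7)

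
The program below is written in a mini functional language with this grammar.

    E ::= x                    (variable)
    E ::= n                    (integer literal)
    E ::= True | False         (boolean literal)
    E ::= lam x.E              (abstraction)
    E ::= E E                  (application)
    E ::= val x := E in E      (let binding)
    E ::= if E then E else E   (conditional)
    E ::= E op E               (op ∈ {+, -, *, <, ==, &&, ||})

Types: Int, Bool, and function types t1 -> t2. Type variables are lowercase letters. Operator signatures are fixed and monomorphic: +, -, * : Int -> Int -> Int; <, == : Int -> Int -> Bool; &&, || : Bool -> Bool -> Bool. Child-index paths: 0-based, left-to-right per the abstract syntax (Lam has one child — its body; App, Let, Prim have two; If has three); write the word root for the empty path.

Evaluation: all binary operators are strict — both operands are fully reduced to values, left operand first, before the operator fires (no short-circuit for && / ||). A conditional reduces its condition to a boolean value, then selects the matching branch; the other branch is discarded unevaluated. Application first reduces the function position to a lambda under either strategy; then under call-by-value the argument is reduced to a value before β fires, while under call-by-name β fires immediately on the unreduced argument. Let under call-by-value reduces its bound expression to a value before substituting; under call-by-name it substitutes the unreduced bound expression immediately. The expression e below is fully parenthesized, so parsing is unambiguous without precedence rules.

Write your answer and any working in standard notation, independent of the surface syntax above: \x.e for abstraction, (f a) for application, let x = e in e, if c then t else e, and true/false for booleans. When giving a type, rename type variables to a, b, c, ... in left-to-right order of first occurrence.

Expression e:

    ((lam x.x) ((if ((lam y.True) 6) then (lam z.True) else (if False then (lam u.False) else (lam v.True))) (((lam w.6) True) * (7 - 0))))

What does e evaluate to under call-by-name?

Working:
step 0: ((\x.x) ((if ((\y.true) 6) then (\z.true) else (if false then (\u.false) else (\v.true))) (((\w.6) true) * (7 - 0))))
step 1: [beta@root] ((if ((\y.true) 6) then (\z.true) else (if false then (\u.false) else (\v.true))) (((\w.6) true) * (7 - 0)))
step 2: [beta@0.0] ((if true then (\z.true) else (if false then (\u.false) else (\v.true))) (((\w.6) true) * (7 - 0)))
step 3: [if@0] ((\z.true) (((\w.6) true) * (7 - 0)))
step 4: [beta@root] true

Answer: true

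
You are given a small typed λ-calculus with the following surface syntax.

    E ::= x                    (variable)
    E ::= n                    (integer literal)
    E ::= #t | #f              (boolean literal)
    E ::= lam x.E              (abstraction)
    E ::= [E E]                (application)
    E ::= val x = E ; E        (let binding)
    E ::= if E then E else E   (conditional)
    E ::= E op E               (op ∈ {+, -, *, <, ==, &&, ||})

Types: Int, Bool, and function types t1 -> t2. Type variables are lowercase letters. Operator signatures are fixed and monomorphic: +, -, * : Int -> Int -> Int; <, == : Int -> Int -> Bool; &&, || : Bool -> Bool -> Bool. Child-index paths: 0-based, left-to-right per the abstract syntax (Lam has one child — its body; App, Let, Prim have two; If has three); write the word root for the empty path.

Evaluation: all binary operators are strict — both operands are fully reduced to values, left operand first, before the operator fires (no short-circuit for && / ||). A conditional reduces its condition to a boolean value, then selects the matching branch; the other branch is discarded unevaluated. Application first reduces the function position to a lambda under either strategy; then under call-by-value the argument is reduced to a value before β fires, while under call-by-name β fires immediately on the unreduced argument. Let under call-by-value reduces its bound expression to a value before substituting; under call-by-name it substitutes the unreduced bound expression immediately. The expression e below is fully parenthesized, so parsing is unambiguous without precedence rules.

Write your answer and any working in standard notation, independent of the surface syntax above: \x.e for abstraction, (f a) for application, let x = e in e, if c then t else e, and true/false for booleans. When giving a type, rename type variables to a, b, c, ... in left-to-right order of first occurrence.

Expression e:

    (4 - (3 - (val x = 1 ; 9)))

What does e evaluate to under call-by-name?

Working:
step 0: (4 - (3 - (let x = 1 in 9)))
step 1: [let@1.1] (4 - (3 - 9))
step 2: [delta@1] (4 - -6)
step 3: [delta@root] 10

Answer: 10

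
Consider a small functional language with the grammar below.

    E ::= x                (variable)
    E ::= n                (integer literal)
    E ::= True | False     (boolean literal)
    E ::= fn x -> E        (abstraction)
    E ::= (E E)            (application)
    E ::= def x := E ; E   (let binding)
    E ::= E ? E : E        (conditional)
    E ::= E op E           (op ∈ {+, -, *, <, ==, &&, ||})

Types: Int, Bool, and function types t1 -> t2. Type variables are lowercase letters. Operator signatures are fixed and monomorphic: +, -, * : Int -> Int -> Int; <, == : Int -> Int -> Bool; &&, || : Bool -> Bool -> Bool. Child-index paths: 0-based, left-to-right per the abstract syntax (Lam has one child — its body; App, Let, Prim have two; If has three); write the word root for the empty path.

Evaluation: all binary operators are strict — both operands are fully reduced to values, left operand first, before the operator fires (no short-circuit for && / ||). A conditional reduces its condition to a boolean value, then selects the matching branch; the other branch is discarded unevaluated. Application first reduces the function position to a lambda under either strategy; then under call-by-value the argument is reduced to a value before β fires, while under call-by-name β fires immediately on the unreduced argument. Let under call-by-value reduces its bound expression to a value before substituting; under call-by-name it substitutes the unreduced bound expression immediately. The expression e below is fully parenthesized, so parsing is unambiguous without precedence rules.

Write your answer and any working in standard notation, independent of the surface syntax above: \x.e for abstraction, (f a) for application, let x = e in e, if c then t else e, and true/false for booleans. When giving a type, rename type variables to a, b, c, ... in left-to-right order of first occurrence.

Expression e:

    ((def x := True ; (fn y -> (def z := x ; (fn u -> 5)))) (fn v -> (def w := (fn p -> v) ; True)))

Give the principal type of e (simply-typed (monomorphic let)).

Derivation:
let x : Bool
x : Bool
let z : Bool
\u._ : b -> Int
\y._ : a -> b -> Int
v : c
\p._ : d -> c
let w : d -> c
\v._ : c -> Bool
  unify a -> b -> Int ~ (c -> Bool) -> e
  unify a ~ c -> Bool
  unify b -> Int ~ e
_ _ : b -> Int

Answer: a -> Int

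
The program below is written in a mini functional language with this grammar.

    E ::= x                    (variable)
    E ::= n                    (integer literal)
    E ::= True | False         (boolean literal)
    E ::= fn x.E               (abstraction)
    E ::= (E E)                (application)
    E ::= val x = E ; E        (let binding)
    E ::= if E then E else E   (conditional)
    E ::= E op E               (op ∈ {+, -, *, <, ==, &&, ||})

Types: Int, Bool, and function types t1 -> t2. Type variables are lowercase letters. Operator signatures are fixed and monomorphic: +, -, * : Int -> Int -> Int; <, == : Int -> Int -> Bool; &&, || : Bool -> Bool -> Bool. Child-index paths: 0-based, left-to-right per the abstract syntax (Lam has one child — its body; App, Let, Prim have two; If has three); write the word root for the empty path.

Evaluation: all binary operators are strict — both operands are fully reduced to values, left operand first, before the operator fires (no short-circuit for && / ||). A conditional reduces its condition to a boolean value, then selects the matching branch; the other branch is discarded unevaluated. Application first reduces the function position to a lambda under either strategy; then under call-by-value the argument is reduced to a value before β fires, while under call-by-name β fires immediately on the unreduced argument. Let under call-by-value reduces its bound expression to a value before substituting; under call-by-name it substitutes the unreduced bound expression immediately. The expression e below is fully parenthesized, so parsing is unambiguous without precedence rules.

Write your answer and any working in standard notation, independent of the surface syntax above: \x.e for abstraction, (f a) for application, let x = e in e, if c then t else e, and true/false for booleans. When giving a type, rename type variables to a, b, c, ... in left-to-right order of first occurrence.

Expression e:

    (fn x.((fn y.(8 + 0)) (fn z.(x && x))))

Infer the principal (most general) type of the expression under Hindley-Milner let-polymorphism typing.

Answer: Bool -> Int

Working:
  unify Int ~ Int
  unify Int ~ Int
\y._ : b -> Int
x : a
  unify a ~ Bool
x : Bool
  unify Bool ~ Bool
\z._ : c -> Bool
  unify b -> Int ~ (c -> Bool) -> d
  unify b ~ c -> Bool
  unify Int ~ d
_ _ : Int
\x._ : Bool -> Int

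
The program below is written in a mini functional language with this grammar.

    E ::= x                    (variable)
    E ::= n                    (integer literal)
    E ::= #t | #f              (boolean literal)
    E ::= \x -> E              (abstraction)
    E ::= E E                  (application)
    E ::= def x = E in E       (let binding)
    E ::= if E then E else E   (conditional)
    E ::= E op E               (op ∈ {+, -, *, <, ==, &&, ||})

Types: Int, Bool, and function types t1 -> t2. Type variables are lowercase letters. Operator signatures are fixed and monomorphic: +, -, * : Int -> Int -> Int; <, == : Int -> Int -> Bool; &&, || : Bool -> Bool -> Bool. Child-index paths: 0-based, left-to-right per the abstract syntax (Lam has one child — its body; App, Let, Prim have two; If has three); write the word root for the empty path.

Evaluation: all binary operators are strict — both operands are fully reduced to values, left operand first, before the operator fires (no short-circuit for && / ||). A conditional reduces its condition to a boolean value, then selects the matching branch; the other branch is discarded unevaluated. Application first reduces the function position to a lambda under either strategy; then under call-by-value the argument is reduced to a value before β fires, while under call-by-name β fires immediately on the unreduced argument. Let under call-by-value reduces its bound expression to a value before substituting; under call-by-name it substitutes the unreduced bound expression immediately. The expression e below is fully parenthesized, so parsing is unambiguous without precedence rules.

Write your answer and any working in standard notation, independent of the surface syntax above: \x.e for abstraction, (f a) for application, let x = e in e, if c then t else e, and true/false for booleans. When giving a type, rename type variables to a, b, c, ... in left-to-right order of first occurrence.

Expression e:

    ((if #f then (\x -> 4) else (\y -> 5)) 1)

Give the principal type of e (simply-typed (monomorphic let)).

Answer: Int

Working:
  unify Bool ~ Bool
\x._ : a -> Int
\y._ : b -> Int
  unify a -> Int ~ b -> Int
  unify a ~ b
  unify Int ~ Int
  unify b -> Int ~ Int -> c
  unify b ~ Int
  unify Int ~ c
_ _ : Int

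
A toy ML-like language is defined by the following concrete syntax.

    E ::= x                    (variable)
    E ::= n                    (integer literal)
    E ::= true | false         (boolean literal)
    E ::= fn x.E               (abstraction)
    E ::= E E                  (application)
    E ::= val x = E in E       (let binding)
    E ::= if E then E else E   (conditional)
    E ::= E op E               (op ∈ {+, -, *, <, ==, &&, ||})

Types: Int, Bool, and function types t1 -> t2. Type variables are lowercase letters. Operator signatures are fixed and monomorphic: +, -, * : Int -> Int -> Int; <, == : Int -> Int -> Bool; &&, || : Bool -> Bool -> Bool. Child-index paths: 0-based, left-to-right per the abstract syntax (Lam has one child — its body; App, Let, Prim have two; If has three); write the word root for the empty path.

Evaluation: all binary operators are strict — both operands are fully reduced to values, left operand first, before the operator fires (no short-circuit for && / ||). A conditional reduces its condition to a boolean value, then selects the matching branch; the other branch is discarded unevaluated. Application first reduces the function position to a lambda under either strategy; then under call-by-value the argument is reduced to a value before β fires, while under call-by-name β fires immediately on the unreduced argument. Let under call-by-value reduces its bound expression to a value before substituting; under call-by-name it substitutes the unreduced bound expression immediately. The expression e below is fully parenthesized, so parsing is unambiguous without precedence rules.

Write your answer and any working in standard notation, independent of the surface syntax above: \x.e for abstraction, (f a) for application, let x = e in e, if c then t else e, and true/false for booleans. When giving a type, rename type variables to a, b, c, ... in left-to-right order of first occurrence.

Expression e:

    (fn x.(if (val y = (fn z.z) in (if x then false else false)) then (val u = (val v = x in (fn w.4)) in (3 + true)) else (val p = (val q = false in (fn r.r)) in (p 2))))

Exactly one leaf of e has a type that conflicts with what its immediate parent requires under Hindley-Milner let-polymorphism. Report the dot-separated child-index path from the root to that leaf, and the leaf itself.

Derivation:
z : b
\z._ : b -> b
let y : forall. b -> b
x : a
  unify a ~ Bool
  unify Bool ~ Bool
  unify Bool ~ Bool
x : Bool
let v : Bool
\w._ : c -> Int
let u : forall. c -> Int
  unify Int ~ Int
  unify Bool ~ Int
  FAIL: mismatch Bool ~ Int

Answer: 0.1.1.1 : true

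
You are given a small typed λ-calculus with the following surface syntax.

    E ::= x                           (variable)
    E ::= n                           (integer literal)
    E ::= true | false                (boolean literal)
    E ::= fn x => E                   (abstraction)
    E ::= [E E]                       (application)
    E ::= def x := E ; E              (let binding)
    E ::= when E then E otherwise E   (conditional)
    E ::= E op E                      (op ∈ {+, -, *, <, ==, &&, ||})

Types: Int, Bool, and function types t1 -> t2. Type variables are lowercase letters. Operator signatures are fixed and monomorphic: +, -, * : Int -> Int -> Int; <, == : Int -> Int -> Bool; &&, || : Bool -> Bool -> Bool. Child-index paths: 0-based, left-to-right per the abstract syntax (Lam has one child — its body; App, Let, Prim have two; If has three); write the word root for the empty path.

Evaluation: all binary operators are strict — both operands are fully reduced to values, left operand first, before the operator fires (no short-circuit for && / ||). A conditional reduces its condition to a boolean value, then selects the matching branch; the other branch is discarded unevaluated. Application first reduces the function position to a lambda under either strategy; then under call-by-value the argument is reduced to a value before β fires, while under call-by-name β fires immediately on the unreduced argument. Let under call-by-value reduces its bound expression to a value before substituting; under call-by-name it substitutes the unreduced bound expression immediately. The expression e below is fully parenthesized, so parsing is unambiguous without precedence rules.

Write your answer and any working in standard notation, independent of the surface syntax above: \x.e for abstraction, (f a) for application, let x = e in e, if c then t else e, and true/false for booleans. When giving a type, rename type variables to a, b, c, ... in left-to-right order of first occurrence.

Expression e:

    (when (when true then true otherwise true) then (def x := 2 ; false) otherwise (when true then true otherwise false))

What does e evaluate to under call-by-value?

Derivation:
step 0: (if (if true then true else true) then (let x = 2 in false) else (if true then true else false))
step 1: [if@0] (if true then (let x = 2 in false) else (if true then true else false))
step 2: [if@root] (let x = 2 in false)
step 3: [let@root] false

Answer: false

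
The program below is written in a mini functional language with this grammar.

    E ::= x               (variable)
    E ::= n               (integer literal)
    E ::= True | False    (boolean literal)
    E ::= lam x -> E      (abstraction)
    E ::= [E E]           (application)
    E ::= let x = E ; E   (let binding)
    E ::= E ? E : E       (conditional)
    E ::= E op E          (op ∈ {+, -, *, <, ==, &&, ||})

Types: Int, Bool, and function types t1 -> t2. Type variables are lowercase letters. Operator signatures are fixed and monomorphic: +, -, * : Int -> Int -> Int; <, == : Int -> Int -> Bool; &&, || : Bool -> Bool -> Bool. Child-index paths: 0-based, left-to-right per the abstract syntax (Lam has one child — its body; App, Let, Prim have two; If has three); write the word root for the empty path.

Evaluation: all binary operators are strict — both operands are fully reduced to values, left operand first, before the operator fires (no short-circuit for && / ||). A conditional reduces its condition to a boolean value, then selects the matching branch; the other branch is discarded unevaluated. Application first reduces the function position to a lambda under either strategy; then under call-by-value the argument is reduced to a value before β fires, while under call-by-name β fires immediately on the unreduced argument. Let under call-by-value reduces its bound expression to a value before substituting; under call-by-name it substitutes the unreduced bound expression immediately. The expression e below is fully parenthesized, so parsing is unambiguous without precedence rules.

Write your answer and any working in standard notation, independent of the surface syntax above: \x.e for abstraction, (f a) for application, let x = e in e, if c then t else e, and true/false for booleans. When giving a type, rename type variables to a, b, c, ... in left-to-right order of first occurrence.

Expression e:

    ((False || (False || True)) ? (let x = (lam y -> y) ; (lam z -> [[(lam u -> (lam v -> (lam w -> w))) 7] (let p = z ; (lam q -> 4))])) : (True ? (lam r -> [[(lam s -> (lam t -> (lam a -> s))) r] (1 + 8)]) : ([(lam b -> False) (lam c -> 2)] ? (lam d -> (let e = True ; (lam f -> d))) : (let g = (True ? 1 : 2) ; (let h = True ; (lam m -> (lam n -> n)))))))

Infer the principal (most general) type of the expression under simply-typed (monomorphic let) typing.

Working:
  unify Bool ~ Bool
  unify Bool ~ Bool
  unify Bool ~ Bool
  unify Bool ~ Bool
  unify Bool ~ Bool
y : a
\y._ : a -> a
let x : a -> a
w : e
\w._ : e -> e
\v._ : d -> e -> e
\u._ : c -> d -> e -> e
  unify c -> d -> e -> e ~ Int -> f
  unify c ~ Int
  unify d -> e -> e ~ f
_ _ : d -> e -> e
z : b
let p : b
\q._ : g -> Int
  unify d -> e -> e ~ (g -> Int) -> h
  unify d ~ g -> Int
  unify e -> e ~ h
_ _ : e -> e
\z._ : b -> e -> e
  unify Bool ~ Bool
s : j
\a._ : l -> j
\t._ : k -> l -> j
\s._ : j -> k -> l -> j
r : i
  unify j -> k -> l -> j ~ i -> m
  unify j ~ i
  unify k -> l -> i ~ m
_ _ : k -> l -> i
  unify Int ~ Int
  unify Int ~ Int
  unify k -> l -> i ~ Int -> n
  unify k ~ Int
  unify l -> i ~ n
_ _ : l -> i
\r._ : i -> l -> i
\b._ : o -> Bool
\c._ : p -> Int
  unify o -> Bool ~ (p -> Int) -> q
  unify o ~ p -> Int
  unify Bool ~ q
_ _ : Bool
  unify Bool ~ Bool
let e : Bool
d : r
\f._ : s -> r
\d._ : r -> s -> r
  unify Bool ~ Bool
  unify Int ~ Int
let g : Int
let h : Bool
n : u
\n._ : u -> u
\m._ : t -> u -> u
  unify r -> s -> r ~ t -> u -> u
  unify r ~ t
  unify s -> t ~ u -> u
  unify s ~ u
  unify t ~ u
  unify i -> l -> i ~ u -> u -> u
  unify i ~ u
  unify l -> u ~ u -> u
  unify l ~ u
  unify u ~ u
  unify b -> e -> e ~ u -> u -> u
  unify b ~ u
  unify e -> e ~ u -> u
  unify e ~ u
  unify u ~ u

Answer: a -> a -> a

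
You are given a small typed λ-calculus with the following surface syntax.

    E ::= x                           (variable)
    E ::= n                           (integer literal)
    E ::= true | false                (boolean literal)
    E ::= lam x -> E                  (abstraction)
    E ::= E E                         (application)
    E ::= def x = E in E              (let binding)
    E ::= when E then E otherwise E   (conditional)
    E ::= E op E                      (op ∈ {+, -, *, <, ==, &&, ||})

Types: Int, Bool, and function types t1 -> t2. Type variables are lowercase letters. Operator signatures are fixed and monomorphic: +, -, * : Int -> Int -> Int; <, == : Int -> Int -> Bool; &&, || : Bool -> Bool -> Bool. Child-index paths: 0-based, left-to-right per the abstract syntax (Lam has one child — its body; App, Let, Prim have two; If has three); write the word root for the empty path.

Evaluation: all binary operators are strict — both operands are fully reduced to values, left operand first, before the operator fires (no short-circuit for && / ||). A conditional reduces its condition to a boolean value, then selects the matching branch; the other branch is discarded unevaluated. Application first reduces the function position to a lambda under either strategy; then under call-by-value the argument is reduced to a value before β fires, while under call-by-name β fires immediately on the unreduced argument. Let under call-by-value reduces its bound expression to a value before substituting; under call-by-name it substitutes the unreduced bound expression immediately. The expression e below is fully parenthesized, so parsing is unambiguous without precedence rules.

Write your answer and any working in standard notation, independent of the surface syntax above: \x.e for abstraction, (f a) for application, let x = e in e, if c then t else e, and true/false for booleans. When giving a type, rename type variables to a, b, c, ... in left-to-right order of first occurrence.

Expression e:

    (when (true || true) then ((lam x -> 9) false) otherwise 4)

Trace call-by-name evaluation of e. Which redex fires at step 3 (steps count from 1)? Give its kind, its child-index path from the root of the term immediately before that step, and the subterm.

Answer: beta at root : ((\x.9) false)

Trace:
step 0: (if (true || true) then ((\x.9) false) else 4)
step 1: [delta@0] (if true then ((\x.9) false) else 4)
step 2: [if@root] ((\x.9) false)
step 3: [beta@root] 9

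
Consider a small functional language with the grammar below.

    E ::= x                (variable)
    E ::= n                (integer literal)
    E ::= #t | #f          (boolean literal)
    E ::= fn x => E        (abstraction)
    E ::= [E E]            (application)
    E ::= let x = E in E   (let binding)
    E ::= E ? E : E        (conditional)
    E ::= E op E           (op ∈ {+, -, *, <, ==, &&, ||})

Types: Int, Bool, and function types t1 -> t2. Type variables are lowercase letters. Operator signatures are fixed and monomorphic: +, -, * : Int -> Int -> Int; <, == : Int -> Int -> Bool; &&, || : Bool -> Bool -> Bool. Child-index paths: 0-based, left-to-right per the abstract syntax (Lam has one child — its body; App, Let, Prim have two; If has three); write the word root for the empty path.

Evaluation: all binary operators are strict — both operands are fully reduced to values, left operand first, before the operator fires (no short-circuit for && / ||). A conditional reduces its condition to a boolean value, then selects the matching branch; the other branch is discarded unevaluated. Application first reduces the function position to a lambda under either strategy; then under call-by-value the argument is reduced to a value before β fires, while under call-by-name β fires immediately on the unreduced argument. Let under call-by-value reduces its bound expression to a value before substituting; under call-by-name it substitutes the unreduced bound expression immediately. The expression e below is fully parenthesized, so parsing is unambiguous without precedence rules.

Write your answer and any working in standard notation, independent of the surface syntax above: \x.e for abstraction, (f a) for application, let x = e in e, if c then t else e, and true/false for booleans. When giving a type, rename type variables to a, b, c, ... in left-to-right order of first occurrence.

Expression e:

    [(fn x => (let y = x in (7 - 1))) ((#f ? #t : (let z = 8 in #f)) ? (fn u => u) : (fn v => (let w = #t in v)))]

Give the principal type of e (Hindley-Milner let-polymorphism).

Answer: Int

Working:
x : a
let y : a
  unify Int ~ Int
  unify Int ~ Int
\x._ : a -> Int
  unify Bool ~ Bool
let z : Int
  unify Bool ~ Bool
  unify Bool ~ Bool
u : b
\u._ : b -> b
let w : Bool
v : c
\v._ : c -> c
  unify b -> b ~ c -> c
  unify b ~ c
  unify c ~ c
  unify a -> Int ~ (c -> c) -> d
  unify a ~ c -> c
  unify Int ~ d
_ _ : Int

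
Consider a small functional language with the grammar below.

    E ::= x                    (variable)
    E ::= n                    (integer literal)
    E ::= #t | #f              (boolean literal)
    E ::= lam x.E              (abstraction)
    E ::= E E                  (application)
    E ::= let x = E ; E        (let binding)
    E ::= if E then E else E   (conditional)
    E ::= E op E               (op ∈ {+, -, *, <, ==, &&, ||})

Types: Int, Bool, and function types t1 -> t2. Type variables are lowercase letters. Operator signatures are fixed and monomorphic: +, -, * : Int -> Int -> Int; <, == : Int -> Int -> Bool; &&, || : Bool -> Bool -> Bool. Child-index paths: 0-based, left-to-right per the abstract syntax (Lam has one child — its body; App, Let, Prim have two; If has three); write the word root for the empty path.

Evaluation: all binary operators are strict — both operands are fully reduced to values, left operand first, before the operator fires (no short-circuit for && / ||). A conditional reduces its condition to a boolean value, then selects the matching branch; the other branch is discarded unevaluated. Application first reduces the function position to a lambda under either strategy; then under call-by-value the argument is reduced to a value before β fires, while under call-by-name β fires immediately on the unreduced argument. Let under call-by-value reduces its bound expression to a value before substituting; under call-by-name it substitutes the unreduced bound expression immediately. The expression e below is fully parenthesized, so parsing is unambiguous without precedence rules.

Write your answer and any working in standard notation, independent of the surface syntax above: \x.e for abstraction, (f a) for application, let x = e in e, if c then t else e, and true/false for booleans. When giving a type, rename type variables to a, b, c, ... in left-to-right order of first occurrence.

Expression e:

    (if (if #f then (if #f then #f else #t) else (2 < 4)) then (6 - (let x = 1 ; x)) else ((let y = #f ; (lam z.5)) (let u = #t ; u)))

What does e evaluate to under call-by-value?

Answer: 5

Working:
step 0: (if (if false then (if false then false else true) else (2 < 4)) then (6 - (let x = 1 in x)) else ((let y = false in (\z.5)) (let u = true in u)))
step 1: [if@0] (if (2 < 4) then (6 - (let x = 1 in x)) else ((let y = false in (\z.5)) (let u = true in u)))
step 2: [delta@0] (if true then (6 - (let x = 1 in x)) else ((let y = false in (\z.5)) (let u = true in u)))
step 3: [if@root] (6 - (let x = 1 in x))
step 4: [let@1] (6 - 1)
step 5: [delta@root] 5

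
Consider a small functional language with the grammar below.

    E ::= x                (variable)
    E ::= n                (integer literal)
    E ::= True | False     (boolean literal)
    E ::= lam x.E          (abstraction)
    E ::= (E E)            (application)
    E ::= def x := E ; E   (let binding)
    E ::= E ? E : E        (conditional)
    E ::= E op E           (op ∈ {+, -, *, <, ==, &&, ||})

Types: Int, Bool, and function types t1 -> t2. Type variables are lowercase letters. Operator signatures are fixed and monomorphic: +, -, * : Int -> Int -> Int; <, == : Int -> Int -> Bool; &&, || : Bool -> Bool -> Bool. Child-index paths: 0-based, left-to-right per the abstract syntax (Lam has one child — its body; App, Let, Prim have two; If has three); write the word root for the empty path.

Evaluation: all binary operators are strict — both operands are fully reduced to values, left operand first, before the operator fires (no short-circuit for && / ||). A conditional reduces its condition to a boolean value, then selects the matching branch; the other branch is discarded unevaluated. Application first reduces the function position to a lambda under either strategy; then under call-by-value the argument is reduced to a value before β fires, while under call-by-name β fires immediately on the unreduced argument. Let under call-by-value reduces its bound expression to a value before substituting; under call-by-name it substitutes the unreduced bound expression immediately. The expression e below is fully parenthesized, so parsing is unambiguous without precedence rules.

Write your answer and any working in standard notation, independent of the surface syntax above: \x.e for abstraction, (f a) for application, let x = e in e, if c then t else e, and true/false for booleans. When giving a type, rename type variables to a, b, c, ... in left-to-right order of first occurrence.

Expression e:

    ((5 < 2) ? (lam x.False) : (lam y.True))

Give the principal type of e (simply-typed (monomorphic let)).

Answer: a -> Bool

Derivation:
  unify Int ~ Int
  unify Int ~ Int
  unify Bool ~ Bool
\x._ : a -> Bool
\y._ : b -> Bool
  unify a -> Bool ~ b -> Bool
  unify a ~ b
  unify Bool ~ Bool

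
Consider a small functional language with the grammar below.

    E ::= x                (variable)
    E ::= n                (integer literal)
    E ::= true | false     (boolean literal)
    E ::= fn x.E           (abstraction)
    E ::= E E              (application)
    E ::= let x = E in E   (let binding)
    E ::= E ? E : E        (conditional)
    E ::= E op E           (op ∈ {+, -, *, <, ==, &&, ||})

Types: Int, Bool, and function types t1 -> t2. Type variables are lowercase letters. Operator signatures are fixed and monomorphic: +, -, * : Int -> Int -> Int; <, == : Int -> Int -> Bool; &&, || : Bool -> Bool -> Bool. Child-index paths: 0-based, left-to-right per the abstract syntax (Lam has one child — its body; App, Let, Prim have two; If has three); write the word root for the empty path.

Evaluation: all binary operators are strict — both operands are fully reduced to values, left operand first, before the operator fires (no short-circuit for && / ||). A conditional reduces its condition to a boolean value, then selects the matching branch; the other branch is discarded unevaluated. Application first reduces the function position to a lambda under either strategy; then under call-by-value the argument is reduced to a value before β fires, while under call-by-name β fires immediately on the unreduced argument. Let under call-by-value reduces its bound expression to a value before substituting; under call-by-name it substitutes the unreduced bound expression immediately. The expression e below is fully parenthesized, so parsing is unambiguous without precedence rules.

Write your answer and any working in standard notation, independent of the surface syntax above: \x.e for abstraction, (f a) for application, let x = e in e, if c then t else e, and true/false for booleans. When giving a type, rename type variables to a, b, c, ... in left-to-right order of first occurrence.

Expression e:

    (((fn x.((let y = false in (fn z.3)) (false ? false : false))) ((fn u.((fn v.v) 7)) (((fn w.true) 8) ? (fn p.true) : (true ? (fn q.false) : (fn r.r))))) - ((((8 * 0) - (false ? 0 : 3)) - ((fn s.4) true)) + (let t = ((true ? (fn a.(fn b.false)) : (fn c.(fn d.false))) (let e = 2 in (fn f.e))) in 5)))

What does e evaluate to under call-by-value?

Working:
step 0: (((\x.((let y = false in (\z.3)) (if false then false else false))) ((\u.((\v.v) 7)) (if ((\w.true) 8) then (\p.true) else (if true then (\q.false) else (\r.r))))) - ((((8 * 0) - (if false then 0 else 3)) - ((\s.4) true)) + (let t = ((if true then (\a.(\b.false)) else (\c.(\d.false))) (let e = 2 in (\f.e))) in 5)))
step 1: [beta@0.1.1.0] (((\x.((let y = false in (\z.3)) (if false then false else false))) ((\u.((\v.v) 7)) (if true then (\p.true) else (if true then (\q.false) else (\r.r))))) - ((((8 * 0) - (if false then 0 else 3)) - ((\s.4) true)) + (let t = ((if true then (\a.(\b.false)) else (\c.(\d.false))) (let e = 2 in (\f.e))) in 5)))
step 2: [if@0.1.1] (((\x.((let y = false in (\z.3)) (if false then false else false))) ((\u.((\v.v) 7)) (\p.true))) - ((((8 * 0) - (if false then 0 else 3)) - ((\s.4) true)) + (let t = ((if true then (\a.(\b.false)) else (\c.(\d.false))) (let e = 2 in (\f.e))) in 5)))
step 3: [beta@0.1] (((\x.((let y = false in (\z.3)) (if false then false else false))) ((\v.v) 7)) - ((((8 * 0) - (if false then 0 else 3)) - ((\s.4) true)) + (let t = ((if true then (\a.(\b.false)) else (\c.(\d.false))) (let e = 2 in (\f.e))) in 5)))
step 4: [beta@0.1] (((\x.((let y = false in (\z.3)) (if false then false else false))) 7) - ((((8 * 0) - (if false then 0 else 3)) - ((\s.4) true)) + (let t = ((if true then (\a.(\b.false)) else (\c.(\d.false))) (let e = 2 in (\f.e))) in 5)))
step 5: [beta@0] (((let y = false in (\z.3)) (if false then false else false)) - ((((8 * 0) - (if false then 0 else 3)) - ((\s.4) true)) + (let t = ((if true then (\a.(\b.false)) else (\c.(\d.false))) (let e = 2 in (\f.e))) in 5)))
step 6: [let@0.0] (((\z.3) (if false then false else false)) - ((((8 * 0) - (if false then 0 else 3)) - ((\s.4) true)) + (let t = ((if true then (\a.(\b.false)) else (\c.(\d.false))) (let e = 2 in (\f.e))) in 5)))
step 7: [if@0.1] (((\z.3) false) - ((((8 * 0) - (if false then 0 else 3)) - ((\s.4) true)) + (let t = ((if true then (\a.(\b.false)) else (\c.(\d.false))) (let e = 2 in (\f.e))) in 5)))
step 8: [beta@0] (3 - ((((8 * 0) - (if false then 0 else 3)) - ((\s.4) true)) + (let t = ((if true then (\a.(\b.false)) else (\c.(\d.false))) (let e = 2 in (\f.e))) in 5)))
step 9: [delta@1.0.0.0] (3 - (((0 - (if false then 0 else 3)) - ((\s.4) true)) + (let t = ((if true then (\a.(\b.false)) else (\c.(\d.false))) (let e = 2 in (\f.e))) in 5)))
step 10: [if@1.0.0.1] (3 - (((0 - 3) - ((\s.4) true)) + (let t = ((if true then (\a.(\b.false)) else (\c.(\d.false))) (let e = 2 in (\f.e))) in 5)))
step 11: [delta@1.0.0] (3 - ((-3 - ((\s.4) true)) + (let t = ((if true then (\a.(\b.false)) else (\c.(\d.false))) (let e = 2 in (\f.e))) in 5)))
step 12: [beta@1.0.1] (3 - ((-3 - 4) + (let t = ((if true then (\a.(\b.false)) else (\c.(\d.false))) (let e = 2 in (\f.e))) in 5)))
step 13: [delta@1.0] (3 - (-7 + (let t = ((if true then (\a.(\b.false)) else (\c.(\d.false))) (let e = 2 in (\f.e))) in 5)))
step 14: [if@1.1.0.0] (3 - (-7 + (let t = ((\a.(\b.false)) (let e = 2 in (\f.e))) in 5)))
step 15: [let@1.1.0.1] (3 - (-7 + (let t = ((\a.(\b.false)) (\f.2)) in 5)))
step 16: [beta@1.1.0] (3 - (-7 + (let t = (\b.false) in 5)))
step 17: [let@1.1] (3 - (-7 + 5))
step 18: [delta@1] (3 - -2)
step 19: [delta@root] 5

Answer: 5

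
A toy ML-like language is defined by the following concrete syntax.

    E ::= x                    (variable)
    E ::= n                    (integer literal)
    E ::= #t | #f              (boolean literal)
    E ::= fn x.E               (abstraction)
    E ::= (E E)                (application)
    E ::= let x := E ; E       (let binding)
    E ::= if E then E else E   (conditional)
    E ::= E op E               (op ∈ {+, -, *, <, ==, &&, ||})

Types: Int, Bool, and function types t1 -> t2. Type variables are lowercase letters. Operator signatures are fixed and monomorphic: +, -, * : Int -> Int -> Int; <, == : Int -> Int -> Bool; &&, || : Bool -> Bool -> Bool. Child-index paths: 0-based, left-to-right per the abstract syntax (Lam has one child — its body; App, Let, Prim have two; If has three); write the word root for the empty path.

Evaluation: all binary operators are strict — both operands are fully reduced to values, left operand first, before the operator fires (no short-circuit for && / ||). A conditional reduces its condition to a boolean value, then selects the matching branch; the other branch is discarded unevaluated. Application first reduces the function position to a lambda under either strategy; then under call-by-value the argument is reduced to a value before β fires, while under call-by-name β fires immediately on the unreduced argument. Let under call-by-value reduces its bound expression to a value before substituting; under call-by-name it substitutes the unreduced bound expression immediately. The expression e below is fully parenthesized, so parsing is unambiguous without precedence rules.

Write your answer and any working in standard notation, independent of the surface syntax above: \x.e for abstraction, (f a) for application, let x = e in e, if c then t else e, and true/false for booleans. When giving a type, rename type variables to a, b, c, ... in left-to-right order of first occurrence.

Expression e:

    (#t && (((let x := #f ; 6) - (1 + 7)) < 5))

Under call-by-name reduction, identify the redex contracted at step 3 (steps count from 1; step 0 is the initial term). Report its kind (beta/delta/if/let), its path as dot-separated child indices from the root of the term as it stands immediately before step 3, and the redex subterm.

Derivation:
step 0: (true && (((let x = false in 6) - (1 + 7)) < 5))
step 1: [let@1.0.0] (true && ((6 - (1 + 7)) < 5))
step 2: [delta@1.0.1] (true && ((6 - 8) < 5))
step 3: [delta@1.0] (true && (-2 < 5))

Answer: delta at 1.0 : (6 - 8)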